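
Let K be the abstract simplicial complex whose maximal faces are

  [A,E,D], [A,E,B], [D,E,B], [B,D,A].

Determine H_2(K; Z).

Take the total order A < B < D < E on the vertex set. Then K (dimension 2) consists of the simplices:

  0-simplices (4): A, B, D, E
  1-simplices (6): AB, AD, AE, BD, BE, DE
  2-simplices (4): ABD, ABE, ADE, BDE

giving chain groups C_0 ≅ Z^4, C_1 ≅ Z^6, C_2 ≅ Z^4.

Boundary ∂_1: C_1 → C_0 sends each edge [p,q] (with p < q) to q − p.
As a 4×6 matrix over Z this has rank 3, with invariant factors (1,1,1).

Boundary ∂_2: C_2 → C_1 acts by ∂[p,q,r] = [q,r] − [p,r] + [p,q]. For instance
  ∂BDE = DE − BE + BD,
  ∂ABE = BE − AE + AB.
The 6×4 boundary matrix has rank 3 and Smith normal form diag(1,1,1).

Reading off H_k = ker ∂_k / im ∂_{k+1}:

  H_2: rank ker ∂_2 − rank ∂_3 = (4 − 3) − 0 = 1, and there is no ∂_3, so H_2 ≅ Z.

H_2 ≅ Z.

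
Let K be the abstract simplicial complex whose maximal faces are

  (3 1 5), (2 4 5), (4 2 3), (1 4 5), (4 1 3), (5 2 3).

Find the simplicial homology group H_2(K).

H_2 ≅ Z.

K has 5 vertices, 9 edges, 6 triangles.
rank ∂_2 = 5, rank ∂_3 = 0 ⇒ b_2 = 6 − 5 − 0 = 1. So H_2 ≅ Z.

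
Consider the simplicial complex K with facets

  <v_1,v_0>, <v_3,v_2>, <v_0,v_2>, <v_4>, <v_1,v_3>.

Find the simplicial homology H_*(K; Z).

Take the total order v_0 < v_1 < v_2 < v_3 < v_4 on the vertex set. Then K (dimension 1) consists of the simplices:

  0-simplices (5): [v_0], [v_1], [v_2], [v_3], [v_4]
  1-simplices (4): [v_0,v_1], [v_0,v_2], [v_1,v_3], [v_2,v_3]

so the chain groups are C_0 ≅ Z^5, C_1 ≅ Z^4.

Boundary ∂_1: C_1 → C_0 is given by ∂[p,q] = [q] − [p].
The resulting 5×4 matrix has rank 3, and its Smith normal form has invariant factors (1,1,1).

Reading off H_k = ker ∂_k / im ∂_{k+1}:

  H_0: rank C_0 − rank ∂_1 = 5 − 3 = 2, and the invariant factors of ∂_1 are all 1, so H_0 = Z^2.
  H_1: rank ker ∂_1 − rank ∂_2 = (4 − 3) − 0 = 1, and there is no ∂_2, so H_1 = Z.

As a check, the Euler characteristic is 5 − 4 = 1, which agrees with 2 − 1 = 1.

H_0 = Z^2,  H_1 = Z.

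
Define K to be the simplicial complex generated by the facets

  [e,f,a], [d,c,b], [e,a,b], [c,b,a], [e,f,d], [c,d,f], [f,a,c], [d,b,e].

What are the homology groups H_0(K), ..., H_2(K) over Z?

H_0 = Z,  H_1 = 0,  H_2 = Z.

Fix the vertex order a < b < c < d < e < f and write every simplex with vertices in increasing order. Then dim K = 2 and the simplices of K are:

  0-simplices (6): a, b, c, d, e, f
  1-simplices (12): ab, ac, ae, af, bc, bd, be, cd, cf, de, df, ef
  2-simplices (8): abc, abe, acf, aef, bcd, bde, cdf, def

Hence C_0 ≅ Z^6, C_1 ≅ Z^12, C_2 ≅ Z^8.

The boundary map ∂_1: C_1 → C_0 sends each edge [p,q] (with p < q) to q − p.
The resulting 6×12 matrix has rank 5, and its Smith normal form has invariant factors (1,1,1,1,1).

∂_2: C_2 → C_1 maps a triangle to the signed sum of its edges. For instance
  ∂aef = ef − af + ae,
  ∂cdf = df − cf + cd.
The resulting 12×8 matrix has rank 7, and its Smith normal form has invariant factors (1,1,1,1,1,1,1).

From H_k ≅ ker(∂_k) / im(∂_{k+1}) we obtain:

  H_0: rank C_0 − rank ∂_1 = 6 − 5 = 1, and the invariant factors of ∂_1 are all 1, so H_0 = Z.
  H_1: rank ker ∂_1 − rank ∂_2 = (12 − 5) − 7 = 0, and the invariant factors of ∂_2 are all 1, so H_1 = 0.
  H_2: rank ker ∂_2 − rank ∂_3 = (8 − 7) − 0 = 1, and there is no ∂_3, so H_2 = Z.

(K is a triangulation of the 2-sphere S^2.)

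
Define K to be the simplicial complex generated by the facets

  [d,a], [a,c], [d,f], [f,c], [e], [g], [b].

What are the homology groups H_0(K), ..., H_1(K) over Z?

H_0 ≅ Z^4,  H_1 ≅ Z.

Fix the vertex order a < b < c < d < e < f < g and write every simplex with vertices in increasing order. Then dim K = 1 and the simplices of K are:

  0-simplices (7): a, b, c, d, e, f, g
  1-simplices (4): ac, ad, cf, df

Hence C_0 ≅ Z^7, C_1 ≅ Z^4.

Boundary ∂_1: C_1 → C_0 is given by ∂[p,q] = [q] − [p]. For instance
  ∂ad = d − a.
This gives a 7×4 integer matrix of rank 3; reducing to Smith normal form yields diagonal entries (1,1,1).

Reading off H_k = ker ∂_k / im ∂_{k+1}:

  H_0: rank C_0 − rank ∂_1 = 7 − 3 = 4, and the invariant factors of ∂_1 are all 1, so H_0 ≅ Z^4.
  H_1: rank ker ∂_1 − rank ∂_2 = (4 − 3) − 0 = 1, and there is no ∂_2, so H_1 ≅ Z.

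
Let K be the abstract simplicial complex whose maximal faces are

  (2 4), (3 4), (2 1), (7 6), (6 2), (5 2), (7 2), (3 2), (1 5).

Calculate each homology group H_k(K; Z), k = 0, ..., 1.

Order the vertices as 1 < 2 < 3 < 4 < 5 < 6 < 7. Listing each simplex with vertices in this order, K has dimension 1 with simplices:

  0-simplices (7): [1], [2], [3], [4], [5], [6], [7]
  1-simplices (9): [1,2], [1,5], [2,3], [2,4], [2,5], [2,6], [2,7], [3,4], [6,7]

giving chain groups C_0 ≅ Z^7, C_1 ≅ Z^9.

The boundary map ∂_1: C_1 → C_0 is given by ∂[p,q] = [q] − [p]. For instance
  ∂[6,7] = [7] − [6].
As a 7×9 matrix over Z this has rank 6, with invariant factors (1,1,1,1,1,1).

Computing H_k = (kernel of ∂_k) / (image of ∂_{k+1}):

  H_0: rank C_0 − rank ∂_1 = 7 − 6 = 1, and the invariant factors of ∂_1 are all 1, so H_0 ≅ Z.
  H_1: rank ker ∂_1 − rank ∂_2 = (9 − 6) − 0 = 3, and there is no ∂_2, so H_1 ≅ Z^3.

As a check, the Euler characteristic is 7 − 9 = -2, which agrees with 1 − 3 = -2.
(K is a triangulation of a wedge of 3 circles.)

H_0 ≅ Z,  H_1 ≅ Z^3.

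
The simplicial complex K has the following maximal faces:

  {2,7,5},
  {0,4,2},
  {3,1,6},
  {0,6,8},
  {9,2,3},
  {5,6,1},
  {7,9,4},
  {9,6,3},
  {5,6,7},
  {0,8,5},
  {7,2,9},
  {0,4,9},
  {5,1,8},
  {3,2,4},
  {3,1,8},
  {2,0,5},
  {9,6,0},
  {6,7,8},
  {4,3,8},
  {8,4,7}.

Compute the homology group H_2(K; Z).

H_2 ≅ 0.

Take the total order 0 < 1 < 2 < 3 < 4 < 5 < 6 < 7 < 8 < 9 on the vertex set. Then K (dimension 2) consists of the simplices:

  0-simplices (10): [0], [1], [2], [3], [4], [5], [6], [7], [8], [9]
  1-simplices (30): (30 of them)
  2-simplices (20): (20 of them)

Hence C_0 ≅ Z^10, C_1 ≅ Z^30, C_2 ≅ Z^20.

The boundary map ∂_1: C_1 → C_0 is given by ∂[p,q] = [q] − [p]. For instance
  ∂[4,9] = [9] − [4].
As a 10×30 matrix over Z this has rank 9, with invariant factors (1,1,1,1,1,1,1,1,1).

The boundary map ∂_2: C_2 → C_1 maps a triangle to the signed sum of its edges. For instance
  ∂[1,5,8] = [5,8] − [1,8] + [1,5],
  ∂[4,7,8] = [7,8] − [4,8] + [4,7].
The resulting 30×20 matrix has rank 20, and its Smith normal form has invariant factors (1,1,1,1,1,1,1,1,1,1,1,1,1,1,1,1,1,1,1,2).

Now H_k = ker ∂_k / im ∂_{k+1}, so:

  H_2: rank ker ∂_2 − rank ∂_3 = (20 − 20) − 0 = 0, and there is no ∂_3, so H_2 ≅ 0.

(K is a triangulation of the Klein bottle.)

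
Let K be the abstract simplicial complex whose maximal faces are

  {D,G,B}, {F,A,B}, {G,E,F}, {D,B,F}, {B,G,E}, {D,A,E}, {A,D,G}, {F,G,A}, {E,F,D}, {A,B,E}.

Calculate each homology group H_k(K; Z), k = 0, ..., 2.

K has 6 vertices, 15 edges, 10 triangles.
rank ∂_0 = 0, rank ∂_1 = 5 ⇒ b_0 = 6 − 0 − 5 = 1; all invariant factors of ∂_1 are 1 so no torsion. So H_0 = Z.
rank ∂_1 = 5, rank ∂_2 = 10 ⇒ b_1 = 15 − 5 − 10 = 0; ∂_2 has invariant factor(s) [2] giving torsion. So H_1 = Z/2Z.
rank ∂_2 = 10, rank ∂_3 = 0 ⇒ b_2 = 10 − 10 − 0 = 0. So H_2 = 0.

H_0 ≅ Z,  H_1 ≅ Z/2Z,  H_2 = 0.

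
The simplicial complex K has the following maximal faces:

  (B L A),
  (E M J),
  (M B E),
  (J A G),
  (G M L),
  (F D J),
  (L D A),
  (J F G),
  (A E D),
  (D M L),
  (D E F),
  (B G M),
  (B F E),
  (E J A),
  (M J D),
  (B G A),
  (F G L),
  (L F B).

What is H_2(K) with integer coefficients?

We work with the vertex ordering A < B < D < E < F < G < J < L < M. The simplices of K, each written with vertices in increasing order, are:

  0-simplices (9): A, B, D, E, F, G, J, L, M
  1-simplices (27): AB, AD, AE, AG, AJ, AL, BE, BF, BG, BL, BM, DE, DF, DJ, DL, DM, EF, EJ, EM, FG, FJ, FL, GJ, GL, GM, JM, LM
  2-simplices (18): ABG, ABL, ADE, ADL, AEJ, AGJ, BEF, BEM, BFL, BGM, DEF, DFJ, DJM, DLM, EJM, FGJ, FGL, GLM

giving chain groups C_0 ≅ Z^9, C_1 ≅ Z^27, C_2 ≅ Z^18.

The boundary map ∂_1: C_1 → C_0 sends each edge [p,q] (with p < q) to q − p. For instance
  ∂AB = B − A.
As a 9×27 matrix over Z this has rank 8, with invariant factors (1,1,1,1,1,1,1,1).

The boundary map ∂_2: C_2 → C_1 maps a triangle to the signed sum of its edges. For instance
  ∂BGM = GM − BM + BG,
  ∂DEF = EF − DF + DE.
The resulting 27×18 matrix has rank 18, and its Smith normal form has invariant factors (1,1,1,1,1,1,1,1,1,1,1,1,1,1,1,1,1,2).

Computing H_k = (kernel of ∂_k) / (image of ∂_{k+1}):

  H_2: rank ker ∂_2 − rank ∂_3 = (18 − 18) − 0 = 0, and there is no ∂_3, so H_2 = 0.

(K is a triangulation of the Klein bottle.)

H_2 ≅ 0.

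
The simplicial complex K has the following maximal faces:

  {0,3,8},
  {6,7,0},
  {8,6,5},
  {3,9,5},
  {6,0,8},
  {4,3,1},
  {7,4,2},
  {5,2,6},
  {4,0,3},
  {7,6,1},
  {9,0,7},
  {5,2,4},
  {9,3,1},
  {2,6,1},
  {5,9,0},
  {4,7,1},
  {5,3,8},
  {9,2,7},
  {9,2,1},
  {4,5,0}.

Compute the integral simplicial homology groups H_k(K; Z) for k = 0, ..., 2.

We work with the vertex ordering 0 < 1 < 2 < 3 < 4 < 5 < 6 < 7 < 8 < 9. The simplices of K, each written with vertices in increasing order, are:

  0-simplices (10): [0], [1], [2], [3], [4], [5], [6], [7], [8], [9]
  1-simplices (30): (30 of them)
  2-simplices (20): (20 of them)

Hence C_0 ≅ Z^10, C_1 ≅ Z^30, C_2 ≅ Z^20.

∂_1: C_1 → C_0 sends each edge [p,q] (with p < q) to q − p. For instance
  ∂[1,6] = [6] − [1].
As a 10×30 matrix over Z this has rank 9, with invariant factors (1,1,1,1,1,1,1,1,1).

∂_2: C_2 → C_1 acts by ∂[p,q,r] = [q,r] − [p,r] + [p,q]. For instance
  ∂[1,3,4] = [3,4] − [1,4] + [1,3],
  ∂[0,7,9] = [7,9] − [0,9] + [0,7].
This gives a 30×20 integer matrix of rank 20; reducing to Smith normal form yields diagonal entries (1,1,1,1,1,1,1,1,1,1,1,1,1,1,1,1,1,1,1,2).

Computing H_k = (kernel of ∂_k) / (image of ∂_{k+1}):

  H_0: rank C_0 − rank ∂_1 = 10 − 9 = 1, and the invariant factors of ∂_1 are all 1, so H_0 ≅ Z.
  H_1: rank ker ∂_1 − rank ∂_2 = (30 − 9) − 20 = 1, and ∂_2 has invariant factor 2 > 1, so H_1 ≅ Z ⊕ Z/2Z.
  H_2: rank ker ∂_2 − rank ∂_3 = (20 − 20) − 0 = 0, and there is no ∂_3, so H_2 ≅ 0.

(K is a triangulation of the Klein bottle.)

H_0 ≅ Z,  H_1 ≅ Z ⊕ Z/2Z,  H_2 = 0.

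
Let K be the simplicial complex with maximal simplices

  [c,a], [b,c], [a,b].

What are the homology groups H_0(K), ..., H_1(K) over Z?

H_0 = Z,  H_1 = Z.

Fix the vertex order a < b < c and write every simplex with vertices in increasing order. Then dim K = 1 and the simplices of K are:

  0-simplices (3): a, b, c
  1-simplices (3): ab, ac, bc

Hence C_0 ≅ Z^3, C_1 ≅ Z^3.

∂_1: C_1 → C_0 sends each edge [p,q] (with p < q) to q − p. For instance
  ∂bc = c − b.
This gives a 3×3 integer matrix of rank 2; reducing to Smith normal form yields diagonal entries (1,1).

Reading off H_k = ker ∂_k / im ∂_{k+1}:

  H_0: rank C_0 − rank ∂_1 = 3 − 2 = 1, and the invariant factors of ∂_1 are all 1, so H_0 ≅ Z.
  H_1: rank ker ∂_1 − rank ∂_2 = (3 − 2) − 0 = 1, and there is no ∂_2, so H_1 ≅ Z.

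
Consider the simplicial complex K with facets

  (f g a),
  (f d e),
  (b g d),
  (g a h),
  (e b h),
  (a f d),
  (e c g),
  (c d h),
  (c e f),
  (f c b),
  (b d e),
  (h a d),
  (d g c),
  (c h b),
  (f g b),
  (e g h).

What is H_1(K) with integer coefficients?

H_1 = Z^2.

Take the total order a < b < c < d < e < f < g < h on the vertex set. Then K (dimension 2) consists of the simplices:

  0-simplices (8): a, b, c, d, e, f, g, h
  1-simplices (24): ad, af, ag, ah, bc, bd, be, bf, bg, bh, cd, ce, cf, cg, ch, de, df, dg, dh, ef, eg, eh, fg, gh
  2-simplices (16): adf, adh, afg, agh, bcf, bch, bde, bdg, beh, bfg, cdg, cdh, cef, ceg, def, egh

so the chain groups are C_0 ≅ Z^8, C_1 ≅ Z^24, C_2 ≅ Z^16.

Boundary ∂_1: C_1 → C_0 maps an edge to its endpoints' difference, ∂[p,q] = q − p.
The resulting 8×24 matrix has rank 7, and its Smith normal form has invariant factors (1,1,1,1,1,1,1).

The boundary map ∂_2: C_2 → C_1 acts by ∂[p,q,r] = [q,r] − [p,r] + [p,q]. For instance
  ∂afg = fg − ag + af,
  ∂cdh = dh − ch + cd.
The resulting 24×16 matrix has rank 15, and its Smith normal form has invariant factors (1,1,1,1,1,1,1,1,1,1,1,1,1,1,1).

Now H_k = ker ∂_k / im ∂_{k+1}, so:

  H_1: rank ker ∂_1 − rank ∂_2 = (24 − 7) − 15 = 2, and the invariant factors of ∂_2 are all 1, so H_1 = Z^2.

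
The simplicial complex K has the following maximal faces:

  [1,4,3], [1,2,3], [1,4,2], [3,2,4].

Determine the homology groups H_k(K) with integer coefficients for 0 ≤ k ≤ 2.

H_0 = Z,  H_1 = 0,  H_2 = Z.

We work with the vertex ordering 1 < 2 < 3 < 4. The simplices of K, each written with vertices in increasing order, are:

  0-simplices (4): [1], [2], [3], [4]
  1-simplices (6): [1,2], [1,3], [1,4], [2,3], [2,4], [3,4]
  2-simplices (4): [1,2,3], [1,2,4], [1,3,4], [2,3,4]

so the chain groups are C_0 ≅ Z^4, C_1 ≅ Z^6, C_2 ≅ Z^4.

The boundary map ∂_1: C_1 → C_0 is given by ∂[p,q] = [q] − [p].
The 4×6 boundary matrix has rank 3 and Smith normal form diag(1,1,1).

The boundary map ∂_2: C_2 → C_1 acts by ∂[p,q,r] = [q,r] − [p,r] + [p,q]. For instance
  ∂[2,3,4] = [3,4] − [2,4] + [2,3],
  ∂[1,3,4] = [3,4] − [1,4] + [1,3].
The 6×4 boundary matrix has rank 3 and Smith normal form diag(1,1,1).

From H_k ≅ ker(∂_k) / im(∂_{k+1}) we obtain:

  H_0: rank C_0 − rank ∂_1 = 4 − 3 = 1, and the invariant factors of ∂_1 are all 1, so H_0 = Z.
  H_1: rank ker ∂_1 − rank ∂_2 = (6 − 3) − 3 = 0, and the invariant factors of ∂_2 are all 1, so H_1 = 0.
  H_2: rank ker ∂_2 − rank ∂_3 = (4 − 3) − 0 = 1, and there is no ∂_3, so H_2 = Z.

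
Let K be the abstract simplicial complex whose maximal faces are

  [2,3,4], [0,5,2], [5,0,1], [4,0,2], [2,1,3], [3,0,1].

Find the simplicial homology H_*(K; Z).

H_0 ≅ Z,  H_1 ≅ Z,  H_2 = 0.

Take the total order 0 < 1 < 2 < 3 < 4 < 5 on the vertex set. Then K (dimension 2) consists of the simplices:

  0-simplices (6): [0], [1], [2], [3], [4], [5]
  1-simplices (12): [0,1], [0,2], [0,3], [0,4], [0,5], [1,2], [1,3], [1,5], [2,3], [2,4], [2,5], [3,4]
  2-simplices (6): [0,1,3], [0,1,5], [0,2,4], [0,2,5], [1,2,3], [2,3,4]

Hence C_0 ≅ Z^6, C_1 ≅ Z^12, C_2 ≅ Z^6.

∂_1: C_1 → C_0 maps an edge to its endpoints' difference, ∂[p,q] = q − p. For instance
  ∂[3,4] = [4] − [3].
The 6×12 boundary matrix has rank 5 and Smith normal form diag(1,1,1,1,1).

∂_2: C_2 → C_1 maps a triangle to the signed sum of its edges. For instance
  ∂[0,1,5] = [1,5] − [0,5] + [0,1],
  ∂[0,1,3] = [1,3] − [0,3] + [0,1].
This gives a 12×6 integer matrix of rank 6; reducing to Smith normal form yields diagonal entries (1,1,1,1,1,1).

Reading off H_k = ker ∂_k / im ∂_{k+1}:

  H_0: rank C_0 − rank ∂_1 = 6 − 5 = 1, and the invariant factors of ∂_1 are all 1, so H_0 ≅ Z.
  H_1: rank ker ∂_1 − rank ∂_2 = (12 − 5) − 6 = 1, and the invariant factors of ∂_2 are all 1, so H_1 ≅ Z.
  H_2: rank ker ∂_2 − rank ∂_3 = (6 − 6) − 0 = 0, and there is no ∂_3, so H_2 ≅ 0.

(K is a triangulation of the cylinder S^1 x I.)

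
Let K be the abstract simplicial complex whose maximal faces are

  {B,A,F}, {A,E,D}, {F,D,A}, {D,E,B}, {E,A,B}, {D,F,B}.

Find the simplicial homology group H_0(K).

Order the vertices as A < B < D < E < F. Listing each simplex with vertices in this order, K has dimension 2 with simplices:

  0-simplices (5): A, B, D, E, F
  1-simplices (9): AB, AD, AE, AF, BD, BE, BF, DE, DF
  2-simplices (6): ABE, ABF, ADE, ADF, BDE, BDF

giving chain groups C_0 ≅ Z^5, C_1 ≅ Z^9, C_2 ≅ Z^6.

∂_1: C_1 → C_0 is given by ∂[p,q] = [q] − [p]. For instance
  ∂AB = B − A.
The 5×9 boundary matrix has rank 4 and Smith normal form diag(1,1,1,1).

The boundary map ∂_2: C_2 → C_1 acts by ∂[p,q,r] = [q,r] − [p,r] + [p,q]. For instance
  ∂ABF = BF − AF + AB,
  ∂BDE = DE − BE + BD.
As a 9×6 matrix over Z this has rank 5, with invariant factors (1,1,1,1,1).

From H_k ≅ ker(∂_k) / im(∂_{k+1}) we obtain:

  H_0: rank C_0 − rank ∂_1 = 5 − 4 = 1, and the invariant factors of ∂_1 are all 1, so H_0 ≅ Z.

(K is a triangulation of the 2-sphere S^2.)

H_0 ≅ Z.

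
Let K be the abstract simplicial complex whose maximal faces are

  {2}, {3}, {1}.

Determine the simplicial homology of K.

H_0 = Z^3.

Take the total order 1 < 2 < 3 on the vertex set. Then K (dimension 0) consists of the simplices:

  0-simplices (3): [1], [2], [3]

giving chain groups C_0 ≅ Z^3.

Now H_k = ker ∂_k / im ∂_{k+1}, so:

  H_0: rank C_0 − rank ∂_1 = 3 − 0 = 3, and there is no ∂_1, so H_0 ≅ Z^3.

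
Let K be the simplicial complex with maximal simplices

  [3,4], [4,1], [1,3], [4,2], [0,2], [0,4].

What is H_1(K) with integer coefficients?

Order the vertices as 0 < 1 < 2 < 3 < 4. Listing each simplex with vertices in this order, K has dimension 1 with simplices:

  0-simplices (5): [0], [1], [2], [3], [4]
  1-simplices (6): [0,2], [0,4], [1,3], [1,4], [2,4], [3,4]

Hence C_0 ≅ Z^5, C_1 ≅ Z^6.

∂_1: C_1 → C_0 maps an edge to its endpoints' difference, ∂[p,q] = q − p. For instance
  ∂[3,4] = [4] − [3].
As a 5×6 matrix over Z this has rank 4, with invariant factors (1,1,1,1).

Reading off H_k = ker ∂_k / im ∂_{k+1}:

  H_1: rank ker ∂_1 − rank ∂_2 = (6 − 4) − 0 = 2, and there is no ∂_2, so H_1 = Z^2.

(K is a triangulation of a wedge of 2 circles.)

H_1 ≅ Z^2.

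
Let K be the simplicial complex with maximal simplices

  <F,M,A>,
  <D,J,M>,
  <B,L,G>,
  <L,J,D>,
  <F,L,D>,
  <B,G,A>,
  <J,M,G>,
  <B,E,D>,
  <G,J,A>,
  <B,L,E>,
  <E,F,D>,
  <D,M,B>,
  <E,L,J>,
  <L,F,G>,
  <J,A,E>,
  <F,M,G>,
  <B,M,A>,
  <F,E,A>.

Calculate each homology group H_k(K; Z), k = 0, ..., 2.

Take the total order A < B < D < E < F < G < J < L < M on the vertex set. Then K (dimension 2) consists of the simplices:

  0-simplices (9): A, B, D, E, F, G, J, L, M
  1-simplices (27): AB, AE, AF, AG, AJ, AM, BD, BE, BG, BL, BM, DE, DF, DJ, DL, DM, EF, EJ, EL, FG, FL, FM, GJ, GL, GM, JL, JM
  2-simplices (18): ABG, ABM, AEF, AEJ, AFM, AGJ, BDE, BDM, BEL, BGL, DEF, DFL, DJL, DJM, EJL, FGL, FGM, GJM

Hence C_0 ≅ Z^9, C_1 ≅ Z^27, C_2 ≅ Z^18.

The boundary map ∂_1: C_1 → C_0 maps an edge to its endpoints' difference, ∂[p,q] = q − p. For instance
  ∂FM = M − F.
The 9×27 boundary matrix has rank 8 and Smith normal form diag(1,1,1,1,1,1,1,1).

The boundary map ∂_2: C_2 → C_1 sends each 2-simplex [p,q,r] to [q,r] − [p,r] + [p,q]. For instance
  ∂AFM = FM − AM + AF,
  ∂ABM = BM − AM + AB.
As a 27×18 matrix over Z this has rank 18, with invariant factors (1,1,1,1,1,1,1,1,1,1,1,1,1,1,1,1,1,2).

Reading off H_k = ker ∂_k / im ∂_{k+1}:

  H_0: rank C_0 − rank ∂_1 = 9 − 8 = 1, and the invariant factors of ∂_1 are all 1, so H_0 ≅ Z.
  H_1: rank ker ∂_1 − rank ∂_2 = (27 − 8) − 18 = 1, and ∂_2 has invariant factor 2 > 1, so H_1 ≅ Z ⊕ Z/2Z.
  H_2: rank ker ∂_2 − rank ∂_3 = (18 − 18) − 0 = 0, and there is no ∂_3, so H_2 ≅ 0.

(K is a triangulation of the Klein bottle.)

H_0 = Z,  H_1 = Z ⊕ Z/2Z,  H_2 = 0.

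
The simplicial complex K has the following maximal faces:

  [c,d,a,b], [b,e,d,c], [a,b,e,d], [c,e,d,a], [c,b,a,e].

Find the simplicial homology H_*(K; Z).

Fix the vertex order a < b < c < d < e and write every simplex with vertices in increasing order. Then dim K = 3 and the simplices of K are:

  0-simplices (5): a, b, c, d, e
  1-simplices (10): ab, ac, ad, ae, bc, bd, be, cd, ce, de
  2-simplices (10): abc, abd, abe, acd, ace, ade, bcd, bce, bde, cde
  3-simplices (5): abcd, abce, abde, acde, bcde

giving chain groups C_0 ≅ Z^5, C_1 ≅ Z^10, C_2 ≅ Z^10, C_3 ≅ Z^5.

∂_1: C_1 → C_0 sends each edge [p,q] (with p < q) to q − p. For instance
  ∂ad = d − a.
The resulting 5×10 matrix has rank 4, and its Smith normal form has invariant factors (1,1,1,1).

∂_2: C_2 → C_1 acts by ∂[p,q,r] = [q,r] − [p,r] + [p,q]. For instance
  ∂ade = de − ae + ad,
  ∂abe = be − ae + ab.
The resulting 10×10 matrix has rank 6, and its Smith normal form has invariant factors (1,1,1,1,1,1).

The boundary map ∂_3: C_3 → C_2 sends each 3-simplex σ to the alternating sum Σ_i (−1)^i (σ with its i-th vertex removed). For instance
  ∂acde = cde − ade + ace − acd,
  ∂abde = bde − ade + abe − abd.
This gives a 10×5 integer matrix of rank 4; reducing to Smith normal form yields diagonal entries (1,1,1,1).

Reading off H_k = ker ∂_k / im ∂_{k+1}:

  H_0: rank C_0 − rank ∂_1 = 5 − 4 = 1, and the invariant factors of ∂_1 are all 1, so H_0 = Z.
  H_1: rank ker ∂_1 − rank ∂_2 = (10 − 4) − 6 = 0, and the invariant factors of ∂_2 are all 1, so H_1 = 0.
  H_2: rank ker ∂_2 − rank ∂_3 = (10 − 6) − 4 = 0, and the invariant factors of ∂_3 are all 1, so H_2 = 0.
  H_3: rank ker ∂_3 − rank ∂_4 = (5 − 4) − 0 = 1, and there is no ∂_4, so H_3 = Z.

(K is a triangulation of the 3-sphere S^3.)

H_0 = Z,  H_1 = 0,  H_2 = 0,  H_3 = Z.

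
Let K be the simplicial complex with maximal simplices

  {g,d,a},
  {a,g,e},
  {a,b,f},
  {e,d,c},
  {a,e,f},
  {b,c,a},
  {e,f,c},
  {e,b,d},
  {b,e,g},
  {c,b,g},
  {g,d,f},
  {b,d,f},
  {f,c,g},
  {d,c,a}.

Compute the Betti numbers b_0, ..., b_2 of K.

b_0 = 1, b_1 = 2, b_2 = 1.

Take the total order a < b < c < d < e < f < g on the vertex set. Then K (dimension 2) consists of the simplices:

  0-simplices (7): a, b, c, d, e, f, g
  1-simplices (21): ab, ac, ad, ae, af, ag, bc, bd, be, bf, bg, cd, ce, cf, cg, de, df, dg, ef, eg, fg
  2-simplices (14): abc, abf, acd, adg, aef, aeg, bcg, bde, bdf, beg, cde, cef, cfg, dfg

giving chain groups C_0 ≅ Z^7, C_1 ≅ Z^21, C_2 ≅ Z^14.

∂_1: C_1 → C_0 sends each edge [p,q] (with p < q) to q − p. For instance
  ∂bf = f − b.
As a 7×21 matrix over Z this has rank 6, with invariant factors (1,1,1,1,1,1).

∂_2: C_2 → C_1 sends each 2-simplex [p,q,r] to [q,r] − [p,r] + [p,q]. For instance
  ∂cfg = fg − cg + cf,
  ∂bcg = cg − bg + bc.
The resulting 21×14 matrix has rank 13, and its Smith normal form has invariant factors (1,1,1,1,1,1,1,1,1,1,1,1,1).

Now H_k = ker ∂_k / im ∂_{k+1}, so:

  H_0: rank C_0 − rank ∂_1 = 7 − 6 = 1, and the invariant factors of ∂_1 are all 1, so H_0 ≅ Z.
  H_1: rank ker ∂_1 − rank ∂_2 = (21 − 6) − 13 = 2, and the invariant factors of ∂_2 are all 1, so H_1 ≅ Z^2.
  H_2: rank ker ∂_2 − rank ∂_3 = (14 − 13) − 0 = 1, and there is no ∂_3, so H_2 ≅ Z.

Hence the Betti numbers are b_0 = 1, b_1 = 2, b_2 = 1.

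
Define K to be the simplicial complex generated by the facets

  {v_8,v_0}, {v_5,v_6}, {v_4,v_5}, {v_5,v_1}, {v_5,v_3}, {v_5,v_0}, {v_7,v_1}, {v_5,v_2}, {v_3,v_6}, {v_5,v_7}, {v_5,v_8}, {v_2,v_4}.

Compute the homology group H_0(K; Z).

Fix the vertex order v_0 < v_1 < v_2 < v_3 < v_4 < v_5 < v_6 < v_7 < v_8 and write every simplex with vertices in increasing order. Then dim K = 1 and the simplices of K are:

  0-simplices (9): [v_0], [v_1], [v_2], [v_3], [v_4], [v_5], [v_6], [v_7], [v_8]
  1-simplices (12): [v_0,v_5], [v_0,v_8], [v_1,v_5], [v_1,v_7], [v_2,v_4], [v_2,v_5], [v_3,v_5], [v_3,v_6], [v_4,v_5], [v_5,v_6], [v_5,v_7], [v_5,v_8]

Hence C_0 ≅ Z^9, C_1 ≅ Z^12.

Boundary ∂_1: C_1 → C_0 maps an edge to its endpoints' difference, ∂[p,q] = q − p.
The 9×12 boundary matrix has rank 8 and Smith normal form diag(1,1,1,1,1,1,1,1).

From H_k ≅ ker(∂_k) / im(∂_{k+1}) we obtain:

  H_0: rank C_0 − rank ∂_1 = 9 − 8 = 1, and the invariant factors of ∂_1 are all 1, so H_0 = Z.

H_0 = Z.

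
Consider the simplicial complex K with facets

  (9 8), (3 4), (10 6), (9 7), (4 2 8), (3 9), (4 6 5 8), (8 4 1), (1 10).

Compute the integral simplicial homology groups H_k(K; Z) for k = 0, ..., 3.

Fix the vertex order 1 < 2 < 3 < 4 < 5 < 6 < 7 < 8 < 9 < 10 and write every simplex with vertices in increasing order. Then dim K = 3 and the simplices of K are:

  0-simplices (10): [1], [2], [3], [4], [5], [6], [7], [8], [9], [10]
  1-simplices (16): [1,4], [1,8], [1,10], [2,4], [2,8], [3,4], [3,9], [4,5], [4,6], [4,8], [5,6], [5,8], [6,8], [6,10], [7,9], [8,9]
  2-simplices (6): [1,4,8], [2,4,8], [4,5,6], [4,5,8], [4,6,8], [5,6,8]
  3-simplices (1): [4,5,6,8]

Hence C_0 ≅ Z^10, C_1 ≅ Z^16, C_2 ≅ Z^6, C_3 ≅ Z^1.

Boundary ∂_1: C_1 → C_0 is given by ∂[p,q] = [q] − [p]. For instance
  ∂[1,8] = [8] − [1].
As a 10×16 matrix over Z this has rank 9, with invariant factors (1,1,1,1,1,1,1,1,1).

Boundary ∂_2: C_2 → C_1 sends each 2-simplex [p,q,r] to [q,r] − [p,r] + [p,q]. For instance
  ∂[5,6,8] = [6,8] − [5,8] + [5,6],
  ∂[4,5,6] = [5,6] − [4,6] + [4,5].
The resulting 16×6 matrix has rank 5, and its Smith normal form has invariant factors (1,1,1,1,1).

∂_3: C_3 → C_2 sends each 3-simplex σ to the alternating sum Σ_i (−1)^i (σ with its i-th vertex removed). For instance
  ∂[4,5,6,8] = [5,6,8] − [4,6,8] + [4,5,8] − [4,5,6].
The 6×1 boundary matrix has rank 1 and Smith normal form diag(1).

From H_k ≅ ker(∂_k) / im(∂_{k+1}) we obtain:

  H_0: rank C_0 − rank ∂_1 = 10 − 9 = 1, and the invariant factors of ∂_1 are all 1, so H_0 ≅ Z.
  H_1: rank ker ∂_1 − rank ∂_2 = (16 − 9) − 5 = 2, and the invariant factors of ∂_2 are all 1, so H_1 ≅ Z^2.
  H_2: rank ker ∂_2 − rank ∂_3 = (6 − 5) − 1 = 0, and the invariant factors of ∂_3 are all 1, so H_2 ≅ 0.
  H_3: rank ker ∂_3 − rank ∂_4 = (1 − 1) − 0 = 0, and there is no ∂_4, so H_3 ≅ 0.

As a check, the Euler characteristic is 10 − 16 + 6 − 1 = -1, which agrees with 1 − 2 + 0 − 0 = -1.

H_0 = Z,  H_1 = Z^2,  H_2 = 0,  H_3 = 0.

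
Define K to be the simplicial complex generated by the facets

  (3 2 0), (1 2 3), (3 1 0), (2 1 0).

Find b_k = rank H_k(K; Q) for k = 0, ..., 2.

b_0 = 1, b_1 = 0, b_2 = 1.

Fix the vertex order 0 < 1 < 2 < 3 and write every simplex with vertices in increasing order. Then dim K = 2 and the simplices of K are:

  0-simplices (4): [0], [1], [2], [3]
  1-simplices (6): [0,1], [0,2], [0,3], [1,2], [1,3], [2,3]
  2-simplices (4): [0,1,2], [0,1,3], [0,2,3], [1,2,3]

Hence C_0 ≅ Z^4, C_1 ≅ Z^6, C_2 ≅ Z^4.

Boundary ∂_1: C_1 → C_0 sends each edge [p,q] (with p < q) to q − p. For instance
  ∂[0,3] = [3] − [0].
The 4×6 boundary matrix has rank 3 and Smith normal form diag(1,1,1).

∂_2: C_2 → C_1 acts by ∂[p,q,r] = [q,r] − [p,r] + [p,q]. For instance
  ∂[0,1,2] = [1,2] − [0,2] + [0,1],
  ∂[0,1,3] = [1,3] − [0,3] + [0,1].
The resulting 6×4 matrix has rank 3, and its Smith normal form has invariant factors (1,1,1).

From H_k ≅ ker(∂_k) / im(∂_{k+1}) we obtain:

  H_0: rank C_0 − rank ∂_1 = 4 − 3 = 1, and the invariant factors of ∂_1 are all 1, so H_0 = Z.
  H_1: rank ker ∂_1 − rank ∂_2 = (6 − 3) − 3 = 0, and the invariant factors of ∂_2 are all 1, so H_1 = 0.
  H_2: rank ker ∂_2 − rank ∂_3 = (4 − 3) − 0 = 1, and there is no ∂_3, so H_2 = Z.

Hence the Betti numbers are b_0 = 1, b_1 = 0, b_2 = 1.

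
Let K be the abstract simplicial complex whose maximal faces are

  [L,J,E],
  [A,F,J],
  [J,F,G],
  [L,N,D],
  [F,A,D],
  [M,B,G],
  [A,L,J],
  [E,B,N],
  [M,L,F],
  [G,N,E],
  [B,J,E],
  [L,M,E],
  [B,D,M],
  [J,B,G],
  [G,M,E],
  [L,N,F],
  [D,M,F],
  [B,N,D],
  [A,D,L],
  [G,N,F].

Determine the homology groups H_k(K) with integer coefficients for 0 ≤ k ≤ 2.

Order the vertices as A < B < D < E < F < G < J < L < M < N. Listing each simplex with vertices in this order, K has dimension 2 with simplices:

  0-simplices (10): A, B, D, E, F, G, J, L, M, N
  1-simplices (30): AD, AF, AJ, AL, BD, BE, BG, BJ, BM, BN, DF, DL, DM, DN, EG, EJ, EL, EM, EN, FG, FJ, FL, FM, FN, GJ, GM, GN, JL, LM, LN
  2-simplices (20): ADF, ADL, AFJ, AJL, BDM, BDN, BEJ, BEN, BGJ, BGM, DFM, DLN, EGM, EGN, EJL, ELM, FGJ, FGN, FLM, FLN

Hence C_0 ≅ Z^10, C_1 ≅ Z^30, C_2 ≅ Z^20.

The boundary map ∂_1: C_1 → C_0 maps an edge to its endpoints' difference, ∂[p,q] = q − p. For instance
  ∂JL = L − J.
The 10×30 boundary matrix has rank 9 and Smith normal form diag(1,1,1,1,1,1,1,1,1).

∂_2: C_2 → C_1 maps a triangle to the signed sum of its edges. For instance
  ∂BGJ = GJ − BJ + BG,
  ∂FLN = LN − FN + FL.
This gives a 30×20 integer matrix of rank 20; reducing to Smith normal form yields diagonal entries (1,1,1,1,1,1,1,1,1,1,1,1,1,1,1,1,1,1,1,2).

From H_k ≅ ker(∂_k) / im(∂_{k+1}) we obtain:

  H_0: rank C_0 − rank ∂_1 = 10 − 9 = 1, and the invariant factors of ∂_1 are all 1, so H_0 ≅ Z.
  H_1: rank ker ∂_1 − rank ∂_2 = (30 − 9) − 20 = 1, and ∂_2 has invariant factor 2 > 1, so H_1 ≅ Z ⊕ Z/2Z.
  H_2: rank ker ∂_2 − rank ∂_3 = (20 − 20) − 0 = 0, and there is no ∂_3, so H_2 ≅ 0.

As a check, the Euler characteristic is 10 − 30 + 20 = 0, which agrees with 1 − 1 + 0 = 0.

H_0 = Z,  H_1 = Z ⊕ Z/2Z,  H_2 = 0.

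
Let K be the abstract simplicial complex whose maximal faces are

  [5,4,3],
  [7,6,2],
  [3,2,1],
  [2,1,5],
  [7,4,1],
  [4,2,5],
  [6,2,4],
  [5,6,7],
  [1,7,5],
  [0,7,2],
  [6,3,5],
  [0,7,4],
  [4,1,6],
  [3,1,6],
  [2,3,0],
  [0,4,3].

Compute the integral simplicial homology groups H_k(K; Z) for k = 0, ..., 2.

H_0 ≅ Z,  H_1 ≅ Z^2,  H_2 ≅ Z.

Fix the vertex order 0 < 1 < 2 < 3 < 4 < 5 < 6 < 7 and write every simplex with vertices in increasing order. Then dim K = 2 and the simplices of K are:

  0-simplices (8): [0], [1], [2], [3], [4], [5], [6], [7]
  1-simplices (24): (24 of them)
  2-simplices (16): [0,2,3], [0,2,7], [0,3,4], [0,4,7], [1,2,3], [1,2,5], [1,3,6], [1,4,6], [1,4,7], [1,5,7], [2,4,5], [2,4,6], [2,6,7], [3,4,5], [3,5,6], [5,6,7]

Hence C_0 ≅ Z^8, C_1 ≅ Z^24, C_2 ≅ Z^16.

The boundary map ∂_1: C_1 → C_0 sends each edge [p,q] (with p < q) to q − p.
The 8×24 boundary matrix has rank 7 and Smith normal form diag(1,1,1,1,1,1,1).

The boundary map ∂_2: C_2 → C_1 maps a triangle to the signed sum of its edges. For instance
  ∂[1,4,7] = [4,7] − [1,7] + [1,4],
  ∂[0,2,7] = [2,7] − [0,7] + [0,2].
This gives a 24×16 integer matrix of rank 15; reducing to Smith normal form yields diagonal entries (1,1,1,1,1,1,1,1,1,1,1,1,1,1,1).

Reading off H_k = ker ∂_k / im ∂_{k+1}:

  H_0: rank C_0 − rank ∂_1 = 8 − 7 = 1, and the invariant factors of ∂_1 are all 1, so H_0 = Z.
  H_1: rank ker ∂_1 − rank ∂_2 = (24 − 7) − 15 = 2, and the invariant factors of ∂_2 are all 1, so H_1 = Z^2.
  H_2: rank ker ∂_2 − rank ∂_3 = (16 − 15) − 0 = 1, and there is no ∂_3, so H_2 = Z.

As a check, the Euler characteristic is 8 − 24 + 16 = 0, which agrees with 1 − 2 + 1 = 0.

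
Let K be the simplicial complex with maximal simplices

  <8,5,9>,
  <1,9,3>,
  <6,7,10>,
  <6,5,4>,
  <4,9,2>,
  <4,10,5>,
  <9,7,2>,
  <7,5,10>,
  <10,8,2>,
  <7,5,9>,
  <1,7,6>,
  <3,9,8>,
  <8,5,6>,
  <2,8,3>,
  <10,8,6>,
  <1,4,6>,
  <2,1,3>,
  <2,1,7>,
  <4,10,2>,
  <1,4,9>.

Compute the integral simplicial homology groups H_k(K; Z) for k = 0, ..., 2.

K has 10 vertices, 30 edges, 20 triangles.
rank ∂_0 = 0, rank ∂_1 = 9 ⇒ b_0 = 10 − 0 − 9 = 1; all invariant factors of ∂_1 are 1 so no torsion. So H_0 ≅ Z.
rank ∂_1 = 9, rank ∂_2 = 20 ⇒ b_1 = 30 − 9 − 20 = 1; ∂_2 has invariant factor(s) [2] giving torsion. So H_1 ≅ Z ⊕ Z/2Z.
rank ∂_2 = 20, rank ∂_3 = 0 ⇒ b_2 = 20 − 20 − 0 = 0. So H_2 ≅ 0.

H_0 ≅ Z,  H_1 ≅ Z ⊕ Z/2Z,  H_2 = 0.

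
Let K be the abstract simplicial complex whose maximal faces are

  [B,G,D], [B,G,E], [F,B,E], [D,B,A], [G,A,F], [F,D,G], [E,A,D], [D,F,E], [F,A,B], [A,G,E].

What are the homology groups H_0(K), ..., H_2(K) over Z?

H_0 = Z,  H_1 = Z/2,  H_2 = 0.

K has 6 vertices, 15 edges, 10 triangles.
rank ∂_0 = 0, rank ∂_1 = 5 ⇒ b_0 = 6 − 0 − 5 = 1; all invariant factors of ∂_1 are 1 so no torsion. So H_0 = Z.
rank ∂_1 = 5, rank ∂_2 = 10 ⇒ b_1 = 15 − 5 − 10 = 0; ∂_2 has invariant factor(s) [2] giving torsion. So H_1 = Z/2.
rank ∂_2 = 10, rank ∂_3 = 0 ⇒ b_2 = 10 − 10 − 0 = 0. So H_2 = 0.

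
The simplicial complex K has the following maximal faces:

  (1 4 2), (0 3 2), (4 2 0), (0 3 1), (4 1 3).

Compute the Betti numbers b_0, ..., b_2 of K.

b_0 = 1, b_1 = 1, b_2 = 0.

Order the vertices as 0 < 1 < 2 < 3 < 4. Listing each simplex with vertices in this order, K has dimension 2 with simplices:

  0-simplices (5): [0], [1], [2], [3], [4]
  1-simplices (10): [0,1], [0,2], [0,3], [0,4], [1,2], [1,3], [1,4], [2,3], [2,4], [3,4]
  2-simplices (5): [0,1,3], [0,2,3], [0,2,4], [1,2,4], [1,3,4]

giving chain groups C_0 ≅ Z^5, C_1 ≅ Z^10, C_2 ≅ Z^5.

The boundary map ∂_1: C_1 → C_0 sends each edge [p,q] (with p < q) to q − p.
This gives a 5×10 integer matrix of rank 4; reducing to Smith normal form yields diagonal entries (1,1,1,1).

Boundary ∂_2: C_2 → C_1 maps a triangle to the signed sum of its edges. For instance
  ∂[0,2,3] = [2,3] − [0,3] + [0,2],
  ∂[0,2,4] = [2,4] − [0,4] + [0,2].
The 10×5 boundary matrix has rank 5 and Smith normal form diag(1,1,1,1,1).

Reading off H_k = ker ∂_k / im ∂_{k+1}:

  H_0: rank C_0 − rank ∂_1 = 5 − 4 = 1, and the invariant factors of ∂_1 are all 1, so H_0 = Z.
  H_1: rank ker ∂_1 − rank ∂_2 = (10 − 4) − 5 = 1, and the invariant factors of ∂_2 are all 1, so H_1 = Z.
  H_2: rank ker ∂_2 − rank ∂_3 = (5 − 5) − 0 = 0, and there is no ∂_3, so H_2 = 0.

Hence the Betti numbers are b_0 = 1, b_1 = 1, b_2 = 0.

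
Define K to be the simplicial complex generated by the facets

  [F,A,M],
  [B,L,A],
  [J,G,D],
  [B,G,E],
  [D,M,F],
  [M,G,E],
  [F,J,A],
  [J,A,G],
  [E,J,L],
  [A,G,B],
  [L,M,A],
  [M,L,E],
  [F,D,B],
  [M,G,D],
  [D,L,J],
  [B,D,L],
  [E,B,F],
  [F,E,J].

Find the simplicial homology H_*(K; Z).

Fix the vertex order A < B < D < E < F < G < J < L < M and write every simplex with vertices in increasing order. Then dim K = 2 and the simplices of K are:

  0-simplices (9): A, B, D, E, F, G, J, L, M
  1-simplices (27): AB, AF, AG, AJ, AL, AM, BD, BE, BF, BG, BL, DF, DG, DJ, DL, DM, EF, EG, EJ, EL, EM, FJ, FM, GJ, GM, JL, LM
  2-simplices (18): ABG, ABL, AFJ, AFM, AGJ, ALM, BDF, BDL, BEF, BEG, DFM, DGJ, DGM, DJL, EFJ, EGM, EJL, ELM

so the chain groups are C_0 ≅ Z^9, C_1 ≅ Z^27, C_2 ≅ Z^18.

∂_1: C_1 → C_0 is given by ∂[p,q] = [q] − [p].
This gives a 9×27 integer matrix of rank 8; reducing to Smith normal form yields diagonal entries (1,1,1,1,1,1,1,1).

The boundary map ∂_2: C_2 → C_1 maps a triangle to the signed sum of its edges. For instance
  ∂DGJ = GJ − DJ + DG,
  ∂DJL = JL − DL + DJ.
As a 27×18 matrix over Z this has rank 17, with invariant factors (1,1,1,1,1,1,1,1,1,1,1,1,1,1,1,1,1).

Now H_k = ker ∂_k / im ∂_{k+1}, so:

  H_0: rank C_0 − rank ∂_1 = 9 − 8 = 1, and the invariant factors of ∂_1 are all 1, so H_0 ≅ Z.
  H_1: rank ker ∂_1 − rank ∂_2 = (27 − 8) − 17 = 2, and the invariant factors of ∂_2 are all 1, so H_1 ≅ Z^2.
  H_2: rank ker ∂_2 − rank ∂_3 = (18 − 17) − 0 = 1, and there is no ∂_3, so H_2 ≅ Z.

H_0 ≅ Z,  H_1 ≅ Z^2,  H_2 ≅ Z.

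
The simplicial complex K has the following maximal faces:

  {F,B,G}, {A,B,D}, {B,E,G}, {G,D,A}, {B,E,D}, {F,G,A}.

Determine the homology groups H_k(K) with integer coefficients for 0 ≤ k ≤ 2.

Fix the vertex order A < B < D < E < F < G and write every simplex with vertices in increasing order. Then dim K = 2 and the simplices of K are:

  0-simplices (6): A, B, D, E, F, G
  1-simplices (12): AB, AD, AF, AG, BD, BE, BF, BG, DE, DG, EG, FG
  2-simplices (6): ABD, ADG, AFG, BDE, BEG, BFG

so the chain groups are C_0 ≅ Z^6, C_1 ≅ Z^12, C_2 ≅ Z^6.

The boundary map ∂_1: C_1 → C_0 sends each edge [p,q] (with p < q) to q − p.
The resulting 6×12 matrix has rank 5, and its Smith normal form has invariant factors (1,1,1,1,1).

∂_2: C_2 → C_1 acts by ∂[p,q,r] = [q,r] − [p,r] + [p,q]. For instance
  ∂BDE = DE − BE + BD,
  ∂ABD = BD − AD + AB.
The resulting 12×6 matrix has rank 6, and its Smith normal form has invariant factors (1,1,1,1,1,1).

Now H_k = ker ∂_k / im ∂_{k+1}, so:

  H_0: rank C_0 − rank ∂_1 = 6 − 5 = 1, and the invariant factors of ∂_1 are all 1, so H_0 ≅ Z.
  H_1: rank ker ∂_1 − rank ∂_2 = (12 − 5) − 6 = 1, and the invariant factors of ∂_2 are all 1, so H_1 ≅ Z.
  H_2: rank ker ∂_2 − rank ∂_3 = (6 − 6) − 0 = 0, and there is no ∂_3, so H_2 ≅ 0.

H_0 = Z,  H_1 = Z,  H_2 = 0.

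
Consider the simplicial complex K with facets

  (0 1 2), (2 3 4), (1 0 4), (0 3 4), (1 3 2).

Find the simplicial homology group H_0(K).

Take the total order 0 < 1 < 2 < 3 < 4 on the vertex set. Then K (dimension 2) consists of the simplices:

  0-simplices (5): [0], [1], [2], [3], [4]
  1-simplices (10): [0,1], [0,2], [0,3], [0,4], [1,2], [1,3], [1,4], [2,3], [2,4], [3,4]
  2-simplices (5): [0,1,2], [0,1,4], [0,3,4], [1,2,3], [2,3,4]

giving chain groups C_0 ≅ Z^5, C_1 ≅ Z^10, C_2 ≅ Z^5.

The boundary map ∂_1: C_1 → C_0 sends each edge [p,q] (with p < q) to q − p.
This gives a 5×10 integer matrix of rank 4; reducing to Smith normal form yields diagonal entries (1,1,1,1).

Boundary ∂_2: C_2 → C_1 maps a triangle to the signed sum of its edges. For instance
  ∂[0,3,4] = [3,4] − [0,4] + [0,3],
  ∂[1,2,3] = [2,3] − [1,3] + [1,2].
This gives a 10×5 integer matrix of rank 5; reducing to Smith normal form yields diagonal entries (1,1,1,1,1).

From H_k ≅ ker(∂_k) / im(∂_{k+1}) we obtain:

  H_0: rank C_0 − rank ∂_1 = 5 − 4 = 1, and the invariant factors of ∂_1 are all 1, so H_0 ≅ Z.

H_0 = Z.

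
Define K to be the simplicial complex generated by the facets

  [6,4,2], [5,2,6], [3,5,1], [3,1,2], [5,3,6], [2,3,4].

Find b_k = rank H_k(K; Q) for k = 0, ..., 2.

Fix the vertex order 1 < 2 < 3 < 4 < 5 < 6 and write every simplex with vertices in increasing order. Then dim K = 2 and the simplices of K are:

  0-simplices (6): [1], [2], [3], [4], [5], [6]
  1-simplices (12): [1,2], [1,3], [1,5], [2,3], [2,4], [2,5], [2,6], [3,4], [3,5], [3,6], [4,6], [5,6]
  2-simplices (6): [1,2,3], [1,3,5], [2,3,4], [2,4,6], [2,5,6], [3,5,6]

Hence C_0 ≅ Z^6, C_1 ≅ Z^12, C_2 ≅ Z^6.

The boundary map ∂_1: C_1 → C_0 is given by ∂[p,q] = [q] − [p]. For instance
  ∂[1,5] = [5] − [1].
The 6×12 boundary matrix has rank 5 and Smith normal form diag(1,1,1,1,1).

Boundary ∂_2: C_2 → C_1 maps a triangle to the signed sum of its edges. For instance
  ∂[3,5,6] = [5,6] − [3,6] + [3,5],
  ∂[2,5,6] = [5,6] − [2,6] + [2,5].
The resulting 12×6 matrix has rank 6, and its Smith normal form has invariant factors (1,1,1,1,1,1).

Now H_k = ker ∂_k / im ∂_{k+1}, so:

  H_0: rank C_0 − rank ∂_1 = 6 − 5 = 1, and the invariant factors of ∂_1 are all 1, so H_0 = Z.
  H_1: rank ker ∂_1 − rank ∂_2 = (12 − 5) − 6 = 1, and the invariant factors of ∂_2 are all 1, so H_1 = Z.
  H_2: rank ker ∂_2 − rank ∂_3 = (6 − 6) − 0 = 0, and there is no ∂_3, so H_2 = 0.

(K is a triangulation of the cylinder S^1 x I.)

Hence the Betti numbers are b_0 = 1, b_1 = 1, b_2 = 0.

b_0 = 1, b_1 = 1, b_2 = 0.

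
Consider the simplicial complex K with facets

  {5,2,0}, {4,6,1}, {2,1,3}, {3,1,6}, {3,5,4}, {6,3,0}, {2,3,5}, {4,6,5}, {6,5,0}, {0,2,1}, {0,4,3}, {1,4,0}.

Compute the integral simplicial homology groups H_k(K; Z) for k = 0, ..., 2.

Fix the vertex order 0 < 1 < 2 < 3 < 4 < 5 < 6 and write every simplex with vertices in increasing order. Then dim K = 2 and the simplices of K are:

  0-simplices (7): [0], [1], [2], [3], [4], [5], [6]
  1-simplices (18): [0,1], [0,2], [0,3], [0,4], [0,5], [0,6], [1,2], [1,3], [1,4], [1,6], [2,3], [2,5], [3,4], [3,5], [3,6], [4,5], [4,6], [5,6]
  2-simplices (12): [0,1,2], [0,1,4], [0,2,5], [0,3,4], [0,3,6], [0,5,6], [1,2,3], [1,3,6], [1,4,6], [2,3,5], [3,4,5], [4,5,6]

giving chain groups C_0 ≅ Z^7, C_1 ≅ Z^18, C_2 ≅ Z^12.

Boundary ∂_1: C_1 → C_0 is given by ∂[p,q] = [q] − [p]. For instance
  ∂[1,6] = [6] − [1].
As a 7×18 matrix over Z this has rank 6, with invariant factors (1,1,1,1,1,1).

Boundary ∂_2: C_2 → C_1 acts by ∂[p,q,r] = [q,r] − [p,r] + [p,q]. For instance
  ∂[1,2,3] = [2,3] − [1,3] + [1,2],
  ∂[0,5,6] = [5,6] − [0,6] + [0,5].
This gives a 18×12 integer matrix of rank 12; reducing to Smith normal form yields diagonal entries (1,1,1,1,1,1,1,1,1,1,1,2).

Now H_k = ker ∂_k / im ∂_{k+1}, so:

  H_0: rank C_0 − rank ∂_1 = 7 − 6 = 1, and the invariant factors of ∂_1 are all 1, so H_0 = Z.
  H_1: rank ker ∂_1 − rank ∂_2 = (18 − 6) − 12 = 0, and ∂_2 has invariant factor 2 > 1, so H_1 = Z_2.
  H_2: rank ker ∂_2 − rank ∂_3 = (12 − 12) − 0 = 0, and there is no ∂_3, so H_2 = 0.

H_0 = Z,  H_1 = Z_2,  H_2 = 0.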